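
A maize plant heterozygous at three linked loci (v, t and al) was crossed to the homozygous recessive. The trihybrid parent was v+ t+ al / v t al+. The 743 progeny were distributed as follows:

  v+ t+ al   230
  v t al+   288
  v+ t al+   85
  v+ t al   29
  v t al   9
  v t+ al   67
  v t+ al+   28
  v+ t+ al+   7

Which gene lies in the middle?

al

The two rarest classes, v+ t+ al+ and v t al, are the double crossovers. Comparing them with the parentals, only the al allele has switched, so al is the middle locus and the order is v – al – t.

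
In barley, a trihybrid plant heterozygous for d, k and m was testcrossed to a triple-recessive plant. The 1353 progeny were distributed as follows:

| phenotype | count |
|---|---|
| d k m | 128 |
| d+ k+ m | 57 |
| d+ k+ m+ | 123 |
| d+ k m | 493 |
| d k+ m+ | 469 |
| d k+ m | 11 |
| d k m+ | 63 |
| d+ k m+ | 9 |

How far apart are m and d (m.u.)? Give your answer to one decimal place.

The two most frequent reciprocal classes, d k+ m+ and d+ k m, are the parental types, so the F1 was d k+ m+ / d+ k m.
The two rarest classes, d k+ m and d+ k m+, are the double crossovers. Comparing them with the parentals, only the m allele has switched, so m is the middle locus and the order is k – m – d.
Crossovers in the m–d interval produce the single-crossover classes d+ k+ m+ and d k m (123 + 128 = 251) plus the double crossovers (20).
RF(m–d) = (251 + 20) / 1353 = 271/1353 = 0.2003 → 20.0 m.u.

20.0 m.u.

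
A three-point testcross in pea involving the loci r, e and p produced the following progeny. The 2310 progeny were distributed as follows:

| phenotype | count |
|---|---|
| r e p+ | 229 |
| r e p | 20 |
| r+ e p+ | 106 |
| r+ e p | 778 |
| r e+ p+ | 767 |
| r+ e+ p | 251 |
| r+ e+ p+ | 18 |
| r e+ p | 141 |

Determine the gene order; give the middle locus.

r

The two most frequent reciprocal classes, r+ e p and r e+ p+, are the parental types, so the F1 was r+ e p / r e+ p+.
The two rarest classes, r e p and r+ e+ p+, are the double crossovers. Comparing them with the parentals, only the r allele has switched, so r is the middle locus and the order is e – r – p.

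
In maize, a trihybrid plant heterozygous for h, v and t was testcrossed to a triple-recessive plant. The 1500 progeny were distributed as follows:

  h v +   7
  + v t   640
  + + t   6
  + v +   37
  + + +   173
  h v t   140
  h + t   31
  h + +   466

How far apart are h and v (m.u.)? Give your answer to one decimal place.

The two most frequent reciprocal classes, h + + and + v t, are the parental types, so the F1 was h + + / + v t.
The two rarest classes, h v + and + + t, are the double crossovers. Comparing them with the parentals, only the v allele has switched, so v is the middle locus and the order is h – v – t.
Crossovers in the h–v interval produce the single-crossover classes + + + and h v t (173 + 140 = 313) plus the double crossovers (13).
RF(h–v) = (313 + 13) / 1500 = 326/1500 = 0.2173 → 21.7 m.u.

21.7 m.u.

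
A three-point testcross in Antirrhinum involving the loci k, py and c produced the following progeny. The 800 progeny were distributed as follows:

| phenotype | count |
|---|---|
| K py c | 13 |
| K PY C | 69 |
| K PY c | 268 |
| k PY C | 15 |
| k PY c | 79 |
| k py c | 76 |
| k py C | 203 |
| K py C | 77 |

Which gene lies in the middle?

The two most frequent reciprocal classes, K PY c and k py C, are the parental types, so the F1 was K PY c / k py C.
The two rarest classes, K py c and k PY C, are the double crossovers. Comparing them with the parentals, only the py allele has switched, so py is the middle locus and the order is c – py – k.

py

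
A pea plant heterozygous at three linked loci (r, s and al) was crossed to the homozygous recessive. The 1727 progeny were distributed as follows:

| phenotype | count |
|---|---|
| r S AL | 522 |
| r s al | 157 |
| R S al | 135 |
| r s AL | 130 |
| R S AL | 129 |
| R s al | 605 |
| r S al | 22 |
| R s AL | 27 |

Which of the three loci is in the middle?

The two most frequent reciprocal classes, r S AL and R s al, are the parental types, so the F1 was r S AL / R s al.
The two rarest classes, r S al and R s AL, are the double crossovers. Comparing them with the parentals, only the al allele has switched, so al is the middle locus and the order is r – al – s.

al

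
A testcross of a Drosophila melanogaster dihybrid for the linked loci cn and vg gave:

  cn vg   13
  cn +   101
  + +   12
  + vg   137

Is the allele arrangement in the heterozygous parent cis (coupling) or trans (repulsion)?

The two most frequent classes are + vg (137) and cn + (101); these are the parental (non-recombinant) types.
So the F1 carried + vg on one chromosome and cn + on the other — the recessive alleles are on opposite chromosomes (trans / repulsion).

trans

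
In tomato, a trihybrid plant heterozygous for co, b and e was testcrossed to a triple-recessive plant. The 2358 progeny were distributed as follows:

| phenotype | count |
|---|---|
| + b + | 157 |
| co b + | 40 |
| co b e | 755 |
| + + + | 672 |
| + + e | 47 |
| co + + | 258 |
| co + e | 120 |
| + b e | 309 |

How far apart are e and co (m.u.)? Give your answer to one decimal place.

27.7 m.u.

The two most frequent reciprocal classes, + + + and co b e, are the parental types, so the F1 was + + + / co b e.
The two rarest classes, + + e and co b +, are the double crossovers. Comparing them with the parentals, only the e allele has switched, so e is the middle locus and the order is b – e – co.
Crossovers in the e–co interval produce the single-crossover classes co + + and + b e (258 + 309 = 567) plus the double crossovers (87).
RF(e–co) = (567 + 87) / 2358 = 654/2358 = 0.2774 → 27.7 m.u.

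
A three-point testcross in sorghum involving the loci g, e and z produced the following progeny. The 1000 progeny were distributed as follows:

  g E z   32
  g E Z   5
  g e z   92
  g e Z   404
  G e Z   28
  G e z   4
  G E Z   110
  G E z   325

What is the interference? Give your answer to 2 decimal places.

0.38

The two most frequent reciprocal classes, g e Z and G E z, are the parental types, so the F1 was g e Z / G E z.
The two rarest classes, g E Z and G e z, are the double crossovers. Comparing them with the parentals, only the e allele has switched, so e is the middle locus and the order is g – e – z.
g–e: (60 + 9)/1000 = 0.0690; e–z: (202 + 9)/1000 = 0.2110.
Expected DCO frequency = 0.0690 × 0.2110 ≈ 0.01456; observed = 9/1000 ≈ 0.00900.
Coefficient of coincidence = 0.00900/0.01456 ≈ 0.62; interference = 1 − 0.62 = 0.38.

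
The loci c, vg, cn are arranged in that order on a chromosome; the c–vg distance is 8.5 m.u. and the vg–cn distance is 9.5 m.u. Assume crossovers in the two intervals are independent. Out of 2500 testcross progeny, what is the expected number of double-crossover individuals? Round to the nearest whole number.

Map distances give recombination frequencies of 0.085 and 0.095 for the two intervals.
With no interference, expected double-crossover frequency = 0.085 × 0.095 = 0.00808.
Expected number = 0.00808 × 2500 = 20.19 ≈ 20.

20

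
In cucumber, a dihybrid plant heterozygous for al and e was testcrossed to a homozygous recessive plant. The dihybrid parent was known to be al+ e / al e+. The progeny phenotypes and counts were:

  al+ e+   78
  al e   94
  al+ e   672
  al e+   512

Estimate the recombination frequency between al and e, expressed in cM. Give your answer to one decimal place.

12.7 cM

The recombinant classes are al+ e+ and al e: 78 + 94 = 172.
Recombination frequency = 172/1356 = 0.1268 ≈ 12.7%, i.e. 12.7 cM.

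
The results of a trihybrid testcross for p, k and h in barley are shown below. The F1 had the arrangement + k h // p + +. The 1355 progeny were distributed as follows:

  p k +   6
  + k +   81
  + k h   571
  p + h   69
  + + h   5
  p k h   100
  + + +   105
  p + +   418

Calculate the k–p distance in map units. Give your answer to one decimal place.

15.9 map units

The two rarest classes, + + h and p k +, are the double crossovers. Comparing them with the parentals, only the k allele has switched, so k is the middle locus and the order is h – k – p.
Crossovers in the k–p interval produce the single-crossover classes p k h and + + + (100 + 105 = 205) plus the double crossovers (11).
RF(k–p) = (205 + 11) / 1355 = 216/1355 = 0.1594 → 15.9 map units.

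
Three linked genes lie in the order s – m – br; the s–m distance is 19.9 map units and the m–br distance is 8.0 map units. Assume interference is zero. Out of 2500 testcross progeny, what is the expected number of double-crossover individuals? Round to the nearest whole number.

40

Map distances give recombination frequencies of 0.199 and 0.080 for the two intervals.
With no interference, expected double-crossover frequency = 0.199 × 0.080 = 0.01592.
Expected number = 0.01592 × 2500 = 39.80 ≈ 40.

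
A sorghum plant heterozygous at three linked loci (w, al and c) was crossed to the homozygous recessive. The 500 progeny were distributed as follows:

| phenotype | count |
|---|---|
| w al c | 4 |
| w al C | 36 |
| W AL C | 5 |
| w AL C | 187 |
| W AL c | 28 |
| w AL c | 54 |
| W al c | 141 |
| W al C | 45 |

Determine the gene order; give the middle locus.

w

The two most frequent reciprocal classes, W al c and w AL C, are the parental types, so the F1 was W al c / w AL C.
The two rarest classes, w al c and W AL C, are the double crossovers. Comparing them with the parentals, only the w allele has switched, so w is the middle locus and the order is c – w – al.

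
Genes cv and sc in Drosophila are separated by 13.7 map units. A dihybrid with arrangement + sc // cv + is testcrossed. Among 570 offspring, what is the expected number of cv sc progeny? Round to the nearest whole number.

39

A map distance of 13.7 map units corresponds to a recombination frequency of 0.137.
The F1 is + sc / cv +, so cv sc is a recombinant gamete class with expected frequency r/2 = 0.137/2 = 0.0685.
Expected number = 0.0685 × 570 = 39.04 ≈ 39.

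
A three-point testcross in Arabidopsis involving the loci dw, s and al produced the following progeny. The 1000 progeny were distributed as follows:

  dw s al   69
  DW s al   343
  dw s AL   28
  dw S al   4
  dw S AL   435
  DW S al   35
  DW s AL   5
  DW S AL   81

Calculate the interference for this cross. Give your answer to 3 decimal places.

0.214

The two most frequent reciprocal classes, DW s al and dw S AL, are the parental types, so the F1 was DW s al / dw S AL.
The two rarest classes, DW s AL and dw S al, are the double crossovers. Comparing them with the parentals, only the al allele has switched, so al is the middle locus and the order is dw – al – s.
dw–al: (150 + 9)/1000 = 0.1590; al–s: (63 + 9)/1000 = 0.0720.
Expected DCO frequency = 0.1590 × 0.0720 ≈ 0.01145; observed = 9/1000 ≈ 0.00900.
Coefficient of coincidence = 0.00900/0.01145 ≈ 0.786; interference = 1 − 0.786 = 0.214.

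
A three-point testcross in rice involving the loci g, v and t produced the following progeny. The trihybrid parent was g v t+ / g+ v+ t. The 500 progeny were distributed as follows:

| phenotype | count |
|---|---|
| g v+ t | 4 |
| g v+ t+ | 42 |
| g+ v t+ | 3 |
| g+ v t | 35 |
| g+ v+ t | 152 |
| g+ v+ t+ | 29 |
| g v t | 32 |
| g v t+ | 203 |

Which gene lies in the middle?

The two rarest classes, g+ v t+ and g v+ t, are the double crossovers. Comparing them with the parentals, only the g allele has switched, so g is the middle locus and the order is v – g – t.

g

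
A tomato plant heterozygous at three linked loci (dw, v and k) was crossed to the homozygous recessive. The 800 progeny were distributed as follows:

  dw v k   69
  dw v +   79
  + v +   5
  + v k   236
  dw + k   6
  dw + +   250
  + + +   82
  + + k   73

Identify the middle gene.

The two most frequent reciprocal classes, dw + + and + v k, are the parental types, so the F1 was dw + + / + v k.
The two rarest classes, dw + k and + v +, are the double crossovers. Comparing them with the parentals, only the k allele has switched, so k is the middle locus and the order is v – k – dw.

k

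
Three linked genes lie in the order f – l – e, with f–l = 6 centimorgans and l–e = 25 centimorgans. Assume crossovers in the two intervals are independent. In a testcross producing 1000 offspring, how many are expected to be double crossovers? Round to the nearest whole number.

Map distances give recombination frequencies of 0.060 and 0.250 for the two intervals.
With no interference, expected double-crossover frequency = 0.060 × 0.250 = 0.01500.
Expected number = 0.01500 × 1000 = 15.00 ≈ 15.

15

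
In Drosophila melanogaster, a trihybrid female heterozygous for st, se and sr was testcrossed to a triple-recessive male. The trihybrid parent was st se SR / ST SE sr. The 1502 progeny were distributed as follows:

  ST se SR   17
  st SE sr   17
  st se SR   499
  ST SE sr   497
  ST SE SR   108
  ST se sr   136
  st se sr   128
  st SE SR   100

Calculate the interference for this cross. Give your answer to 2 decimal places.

0.30

The two rarest classes, ST se SR and st SE sr, are the double crossovers. Comparing them with the parentals, only the st allele has switched, so st is the middle locus and the order is se – st – sr.
se–st: (236 + 34)/1502 = 0.1798; st–sr: (236 + 34)/1502 = 0.1798.
Expected DCO frequency = 0.1798 × 0.1798 ≈ 0.03233; observed = 34/1502 ≈ 0.02264.
Coefficient of coincidence = 0.02264/0.03233 ≈ 0.70; interference = 1 − 0.70 = 0.30.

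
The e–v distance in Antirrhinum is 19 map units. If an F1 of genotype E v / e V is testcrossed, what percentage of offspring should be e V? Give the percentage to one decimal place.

A map distance of 19 map units corresponds to a recombination frequency of 0.190.
The F1 is E v / e V, so e V is a parental gamete class with expected frequency (1 − r)/2 = 0.810/2 = 0.4050.
That is 0.4050 = 40.5% of the progeny.

40.5%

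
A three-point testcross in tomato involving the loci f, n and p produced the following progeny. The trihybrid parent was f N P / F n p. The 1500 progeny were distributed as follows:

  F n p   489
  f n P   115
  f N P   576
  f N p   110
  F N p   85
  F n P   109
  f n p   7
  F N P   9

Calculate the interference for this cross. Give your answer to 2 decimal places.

0.53

The two rarest classes, F N P and f n p, are the double crossovers. Comparing them with the parentals, only the f allele has switched, so f is the middle locus and the order is n – f – p.
n–f: (200 + 16)/1500 = 0.1440; f–p: (219 + 16)/1500 = 0.1567.
Expected DCO frequency = 0.1440 × 0.1567 ≈ 0.02256; observed = 16/1500 ≈ 0.01067.
Coefficient of coincidence = 0.01067/0.02256 ≈ 0.47; interference = 1 − 0.47 = 0.53.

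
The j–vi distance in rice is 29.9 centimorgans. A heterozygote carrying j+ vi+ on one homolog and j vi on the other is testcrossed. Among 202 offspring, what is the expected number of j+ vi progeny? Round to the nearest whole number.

30

A map distance of 29.9 centimorgans corresponds to a recombination frequency of 0.299.
The F1 is j+ vi+ / j vi, so j+ vi is a recombinant gamete class with expected frequency r/2 = 0.299/2 = 0.1495.
Expected number = 0.1495 × 202 = 30.20 ≈ 30.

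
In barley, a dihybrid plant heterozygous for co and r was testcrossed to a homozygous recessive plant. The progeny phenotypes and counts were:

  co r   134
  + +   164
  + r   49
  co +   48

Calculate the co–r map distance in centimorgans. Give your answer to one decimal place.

24.6 centimorgans

The two most frequent classes, + + (164) and co r (134), are the parental types, so the F1 was + + / co r.
The recombinant classes are + r and co +: 49 + 48 = 97.
Recombination frequency = 97/395 = 0.2456 ≈ 24.6%, i.e. 24.6 centimorgans.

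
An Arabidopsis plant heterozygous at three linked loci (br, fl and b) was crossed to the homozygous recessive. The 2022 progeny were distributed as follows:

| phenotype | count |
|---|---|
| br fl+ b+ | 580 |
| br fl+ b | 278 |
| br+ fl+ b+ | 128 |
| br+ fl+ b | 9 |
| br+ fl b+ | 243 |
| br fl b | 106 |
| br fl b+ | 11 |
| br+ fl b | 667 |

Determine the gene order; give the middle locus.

The two most frequent reciprocal classes, br+ fl b and br fl+ b+, are the parental types, so the F1 was br+ fl b / br fl+ b+.
The two rarest classes, br+ fl+ b and br fl b+, are the double crossovers. Comparing them with the parentals, only the fl allele has switched, so fl is the middle locus and the order is b – fl – br.

fl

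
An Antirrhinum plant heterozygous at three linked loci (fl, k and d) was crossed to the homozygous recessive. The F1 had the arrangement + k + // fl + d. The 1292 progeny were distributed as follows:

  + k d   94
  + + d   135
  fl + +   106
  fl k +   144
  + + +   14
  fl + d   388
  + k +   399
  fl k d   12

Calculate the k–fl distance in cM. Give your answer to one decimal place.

23.6 cM

The two rarest classes, + + + and fl k d, are the double crossovers. Comparing them with the parentals, only the k allele has switched, so k is the middle locus and the order is fl – k – d.
Crossovers in the fl–k interval produce the single-crossover classes fl k + and + + d (144 + 135 = 279) plus the double crossovers (26).
RF(fl–k) = (279 + 26) / 1292 = 305/1292 = 0.2361 → 23.6 cM.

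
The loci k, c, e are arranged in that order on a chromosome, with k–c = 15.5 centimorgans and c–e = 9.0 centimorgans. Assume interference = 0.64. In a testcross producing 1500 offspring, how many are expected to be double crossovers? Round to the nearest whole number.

8

Map distances give recombination frequencies of 0.155 and 0.090 for the two intervals.
With interference 0.64 (so coincidence = 0.36), expected double-crossover frequency = 0.155 × 0.090 × 0.36 = 0.00502.
Expected number = 0.00502 × 1500 = 7.53 ≈ 8.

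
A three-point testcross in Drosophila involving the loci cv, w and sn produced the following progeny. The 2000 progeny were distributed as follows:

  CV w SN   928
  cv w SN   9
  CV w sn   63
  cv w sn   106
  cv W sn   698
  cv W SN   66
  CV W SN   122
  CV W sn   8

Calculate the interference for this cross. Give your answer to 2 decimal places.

The two most frequent reciprocal classes, cv W sn and CV w SN, are the parental types, so the F1 was cv W sn / CV w SN.
The two rarest classes, CV W sn and cv w SN, are the double crossovers. Comparing them with the parentals, only the cv allele has switched, so cv is the middle locus and the order is sn – cv – w.
sn–cv: (129 + 17)/2000 = 0.0730; cv–w: (228 + 17)/2000 = 0.1225.
Expected DCO frequency = 0.0730 × 0.1225 ≈ 0.00894; observed = 17/2000 ≈ 0.00850.
Coefficient of coincidence = 0.00850/0.00894 ≈ 0.95; interference = 1 − 0.95 = 0.05.

0.05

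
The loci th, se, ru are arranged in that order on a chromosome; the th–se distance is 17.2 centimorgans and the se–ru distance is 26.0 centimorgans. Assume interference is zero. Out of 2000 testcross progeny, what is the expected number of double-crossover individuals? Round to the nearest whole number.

Map distances give recombination frequencies of 0.172 and 0.260 for the two intervals.
With no interference, expected double-crossover frequency = 0.172 × 0.260 = 0.04472.
Expected number = 0.04472 × 2000 = 89.44 ≈ 89.

89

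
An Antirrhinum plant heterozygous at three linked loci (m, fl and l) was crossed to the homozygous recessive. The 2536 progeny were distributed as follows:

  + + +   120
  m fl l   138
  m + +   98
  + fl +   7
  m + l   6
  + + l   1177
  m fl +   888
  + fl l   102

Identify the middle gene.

The two most frequent reciprocal classes, m fl + and + + l, are the parental types, so the F1 was m fl + / + + l.
The two rarest classes, + fl + and m + l, are the double crossovers. Comparing them with the parentals, only the m allele has switched, so m is the middle locus and the order is l – m – fl.

m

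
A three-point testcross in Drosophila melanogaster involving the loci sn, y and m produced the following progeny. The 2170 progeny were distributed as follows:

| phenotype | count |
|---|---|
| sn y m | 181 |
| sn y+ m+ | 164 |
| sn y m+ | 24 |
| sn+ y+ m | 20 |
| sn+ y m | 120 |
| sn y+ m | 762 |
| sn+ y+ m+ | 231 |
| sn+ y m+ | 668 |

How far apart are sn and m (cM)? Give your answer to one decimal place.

The two most frequent reciprocal classes, sn+ y m+ and sn y+ m, are the parental types, so the F1 was sn+ y m+ / sn y+ m.
The two rarest classes, sn y m+ and sn+ y+ m, are the double crossovers. Comparing them with the parentals, only the sn allele has switched, so sn is the middle locus and the order is y – sn – m.
Crossovers in the sn–m interval produce the single-crossover classes sn+ y m and sn y+ m+ (120 + 164 = 284) plus the double crossovers (44).
RF(sn–m) = (284 + 44) / 2170 = 328/2170 = 0.1512 → 15.1 cM.

15.1 cM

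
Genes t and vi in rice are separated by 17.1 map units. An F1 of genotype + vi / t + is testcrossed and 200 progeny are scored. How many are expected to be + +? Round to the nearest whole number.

A map distance of 17.1 map units corresponds to a recombination frequency of 0.171.
The F1 is + vi / t +, so + + is a recombinant gamete class with expected frequency r/2 = 0.171/2 = 0.0855.
Expected number = 0.0855 × 200 = 17.10 ≈ 17.

17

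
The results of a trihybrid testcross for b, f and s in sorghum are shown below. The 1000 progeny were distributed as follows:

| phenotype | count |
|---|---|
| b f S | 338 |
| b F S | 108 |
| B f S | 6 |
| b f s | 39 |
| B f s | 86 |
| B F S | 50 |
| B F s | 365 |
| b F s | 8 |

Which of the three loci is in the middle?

The two most frequent reciprocal classes, B F s and b f S, are the parental types, so the F1 was B F s / b f S.
The two rarest classes, b F s and B f S, are the double crossovers. Comparing them with the parentals, only the b allele has switched, so b is the middle locus and the order is f – b – s.

b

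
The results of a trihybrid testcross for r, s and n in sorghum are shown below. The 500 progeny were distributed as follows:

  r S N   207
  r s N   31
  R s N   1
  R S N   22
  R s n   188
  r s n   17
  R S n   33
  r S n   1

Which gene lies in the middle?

n

The two most frequent reciprocal classes, R s n and r S N, are the parental types, so the F1 was R s n / r S N.
The two rarest classes, R s N and r S n, are the double crossovers. Comparing them with the parentals, only the n allele has switched, so n is the middle locus and the order is s – n – r.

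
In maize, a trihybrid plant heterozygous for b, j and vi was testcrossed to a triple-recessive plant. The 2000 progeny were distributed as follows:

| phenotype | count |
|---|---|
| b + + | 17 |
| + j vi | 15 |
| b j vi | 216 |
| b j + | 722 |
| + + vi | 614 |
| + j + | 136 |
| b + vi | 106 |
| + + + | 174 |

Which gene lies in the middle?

j

The two most frequent reciprocal classes, b j + and + + vi, are the parental types, so the F1 was b j + / + + vi.
The two rarest classes, b + + and + j vi, are the double crossovers. Comparing them with the parentals, only the j allele has switched, so j is the middle locus and the order is b – j – vi.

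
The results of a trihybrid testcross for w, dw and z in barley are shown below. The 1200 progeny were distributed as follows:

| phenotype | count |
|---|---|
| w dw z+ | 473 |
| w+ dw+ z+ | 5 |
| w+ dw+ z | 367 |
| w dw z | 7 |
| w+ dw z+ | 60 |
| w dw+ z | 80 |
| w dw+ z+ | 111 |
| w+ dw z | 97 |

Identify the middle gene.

z

The two most frequent reciprocal classes, w+ dw+ z and w dw z+, are the parental types, so the F1 was w+ dw+ z / w dw z+.
The two rarest classes, w+ dw+ z+ and w dw z, are the double crossovers. Comparing them with the parentals, only the z allele has switched, so z is the middle locus and the order is dw – z – w.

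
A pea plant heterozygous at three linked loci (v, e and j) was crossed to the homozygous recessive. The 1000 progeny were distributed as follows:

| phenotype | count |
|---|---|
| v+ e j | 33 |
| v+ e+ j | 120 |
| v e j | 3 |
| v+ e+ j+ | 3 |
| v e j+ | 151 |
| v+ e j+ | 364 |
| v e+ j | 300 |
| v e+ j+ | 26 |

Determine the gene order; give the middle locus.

The two most frequent reciprocal classes, v e+ j and v+ e j+, are the parental types, so the F1 was v e+ j / v+ e j+.
The two rarest classes, v e j and v+ e+ j+, are the double crossovers. Comparing them with the parentals, only the e allele has switched, so e is the middle locus and the order is j – e – v.

e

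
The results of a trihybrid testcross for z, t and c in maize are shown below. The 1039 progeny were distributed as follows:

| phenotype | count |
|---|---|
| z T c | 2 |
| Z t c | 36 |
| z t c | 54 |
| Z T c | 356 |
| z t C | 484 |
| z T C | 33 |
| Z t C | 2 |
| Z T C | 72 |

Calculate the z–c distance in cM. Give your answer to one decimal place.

The two most frequent reciprocal classes, z t C and Z T c, are the parental types, so the F1 was z t C / Z T c.
The two rarest classes, Z t C and z T c, are the double crossovers. Comparing them with the parentals, only the z allele has switched, so z is the middle locus and the order is c – z – t.
Crossovers in the c–z interval produce the single-crossover classes z t c and Z T C (54 + 72 = 126) plus the double crossovers (4).
RF(c–z) = (126 + 4) / 1039 = 130/1039 = 0.1251 → 12.5 cM.

12.5 cM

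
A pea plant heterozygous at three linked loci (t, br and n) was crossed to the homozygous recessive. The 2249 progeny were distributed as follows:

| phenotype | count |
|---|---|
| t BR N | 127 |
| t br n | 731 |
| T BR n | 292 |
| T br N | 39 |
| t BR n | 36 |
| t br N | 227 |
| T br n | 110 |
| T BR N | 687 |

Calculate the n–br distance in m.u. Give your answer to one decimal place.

26.4 m.u.

The two most frequent reciprocal classes, t br n and T BR N, are the parental types, so the F1 was t br n / T BR N.
The two rarest classes, t BR n and T br N, are the double crossovers. Comparing them with the parentals, only the br allele has switched, so br is the middle locus and the order is n – br – t.
Crossovers in the n–br interval produce the single-crossover classes t br N and T BR n (227 + 292 = 519) plus the double crossovers (75).
RF(n–br) = (519 + 75) / 2249 = 594/2249 = 0.2641 → 26.4 m.u.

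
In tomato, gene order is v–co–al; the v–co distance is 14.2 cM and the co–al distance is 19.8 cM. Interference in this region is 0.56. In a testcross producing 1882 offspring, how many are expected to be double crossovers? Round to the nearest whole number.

23

Map distances give recombination frequencies of 0.142 and 0.198 for the two intervals.
With interference 0.56 (so coincidence = 0.44), expected double-crossover frequency = 0.142 × 0.198 × 0.44 = 0.01237.
Expected number = 0.01237 × 1882 = 23.28 ≈ 23.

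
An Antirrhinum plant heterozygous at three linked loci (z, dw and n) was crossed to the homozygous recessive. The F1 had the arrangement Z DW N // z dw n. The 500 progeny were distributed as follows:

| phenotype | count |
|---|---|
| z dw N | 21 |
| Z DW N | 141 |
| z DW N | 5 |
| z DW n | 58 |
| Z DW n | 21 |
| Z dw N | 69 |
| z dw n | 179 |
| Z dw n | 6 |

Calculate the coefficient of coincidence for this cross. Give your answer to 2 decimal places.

0.75

The two rarest classes, z DW N and Z dw n, are the double crossovers. Comparing them with the parentals, only the z allele has switched, so z is the middle locus and the order is n – z – dw.
n–z: (42 + 11)/500 = 0.1060; z–dw: (127 + 11)/500 = 0.2760.
Expected DCO frequency = 0.1060 × 0.2760 ≈ 0.02926; observed = 11/500 ≈ 0.02200.
Coefficient of coincidence = 0.02200/0.02926 ≈ 0.75.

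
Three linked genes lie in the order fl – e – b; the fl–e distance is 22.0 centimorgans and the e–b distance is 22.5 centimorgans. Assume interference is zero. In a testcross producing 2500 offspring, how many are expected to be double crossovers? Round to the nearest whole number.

Map distances give recombination frequencies of 0.220 and 0.225 for the two intervals.
With no interference, expected double-crossover frequency = 0.220 × 0.225 = 0.04950.
Expected number = 0.04950 × 2500 = 123.75 ≈ 124.

124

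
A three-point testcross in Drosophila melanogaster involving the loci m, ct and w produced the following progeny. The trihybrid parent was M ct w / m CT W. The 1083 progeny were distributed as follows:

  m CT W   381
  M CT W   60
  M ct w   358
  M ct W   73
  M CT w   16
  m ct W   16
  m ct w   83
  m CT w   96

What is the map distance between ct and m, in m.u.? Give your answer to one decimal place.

16.2 m.u.

The two rarest classes, M CT w and m ct W, are the double crossovers. Comparing them with the parentals, only the ct allele has switched, so ct is the middle locus and the order is m – ct – w.
Crossovers in the m–ct interval produce the single-crossover classes m ct w and M CT W (83 + 60 = 143) plus the double crossovers (32).
RF(m–ct) = (143 + 32) / 1083 = 175/1083 = 0.1616 → 16.2 m.u.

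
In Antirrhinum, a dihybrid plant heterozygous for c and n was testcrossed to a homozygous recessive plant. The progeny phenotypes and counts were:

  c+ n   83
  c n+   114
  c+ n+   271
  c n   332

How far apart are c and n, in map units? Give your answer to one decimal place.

The two most frequent classes, c+ n+ (271) and c n (332), are the parental types, so the F1 was c+ n+ / c n.
The recombinant classes are c+ n and c n+: 83 + 114 = 197.
Recombination frequency = 197/800 = 0.2462 ≈ 24.6%, i.e. 24.6 map units.

24.6 map units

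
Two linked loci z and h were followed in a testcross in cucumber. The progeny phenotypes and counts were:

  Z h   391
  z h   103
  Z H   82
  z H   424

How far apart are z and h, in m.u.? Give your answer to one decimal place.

18.5 m.u.

The two most frequent classes, Z h (391) and z H (424), are the parental types, so the F1 was Z h / z H.
The recombinant classes are Z H and z h: 82 + 103 = 185.
Recombination frequency = 185/1000 = 0.1850 ≈ 18.5%, i.e. 18.5 m.u.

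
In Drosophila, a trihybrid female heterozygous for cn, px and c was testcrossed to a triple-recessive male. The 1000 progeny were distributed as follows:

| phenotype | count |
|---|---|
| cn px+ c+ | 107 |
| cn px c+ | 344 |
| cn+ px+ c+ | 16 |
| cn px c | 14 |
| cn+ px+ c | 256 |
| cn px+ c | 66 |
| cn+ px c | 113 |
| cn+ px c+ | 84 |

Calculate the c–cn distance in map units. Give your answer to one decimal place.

18.0 map units

The two most frequent reciprocal classes, cn+ px+ c and cn px c+, are the parental types, so the F1 was cn+ px+ c / cn px c+.
The two rarest classes, cn+ px+ c+ and cn px c, are the double crossovers. Comparing them with the parentals, only the c allele has switched, so c is the middle locus and the order is px – c – cn.
Crossovers in the c–cn interval produce the single-crossover classes cn px+ c and cn+ px c+ (66 + 84 = 150) plus the double crossovers (30).
RF(c–cn) = (150 + 30) / 1000 = 180/1000 = 0.1800 → 18.0 map units.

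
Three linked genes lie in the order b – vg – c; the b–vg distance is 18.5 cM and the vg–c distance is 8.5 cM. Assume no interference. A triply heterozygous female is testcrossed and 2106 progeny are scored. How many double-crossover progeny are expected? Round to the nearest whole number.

Map distances give recombination frequencies of 0.185 and 0.085 for the two intervals.
With no interference, expected double-crossover frequency = 0.185 × 0.085 = 0.01572.
Expected number = 0.01572 × 2106 = 33.12 ≈ 33.

33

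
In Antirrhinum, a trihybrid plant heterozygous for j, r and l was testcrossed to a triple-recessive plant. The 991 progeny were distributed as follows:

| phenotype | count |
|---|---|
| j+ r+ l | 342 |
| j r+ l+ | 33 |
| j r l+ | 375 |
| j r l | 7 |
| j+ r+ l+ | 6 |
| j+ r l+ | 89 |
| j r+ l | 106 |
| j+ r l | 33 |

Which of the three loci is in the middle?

l

The two most frequent reciprocal classes, j+ r+ l and j r l+, are the parental types, so the F1 was j+ r+ l / j r l+.
The two rarest classes, j+ r+ l+ and j r l, are the double crossovers. Comparing them with the parentals, only the l allele has switched, so l is the middle locus and the order is j – l – r.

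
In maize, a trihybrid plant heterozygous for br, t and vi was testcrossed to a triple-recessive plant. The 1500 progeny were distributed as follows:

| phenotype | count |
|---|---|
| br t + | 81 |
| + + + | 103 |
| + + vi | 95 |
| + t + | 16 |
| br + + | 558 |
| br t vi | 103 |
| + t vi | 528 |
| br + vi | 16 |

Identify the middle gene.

The two most frequent reciprocal classes, br + + and + t vi, are the parental types, so the F1 was br + + / + t vi.
The two rarest classes, br + vi and + t +, are the double crossovers. Comparing them with the parentals, only the vi allele has switched, so vi is the middle locus and the order is br – vi – t.

vi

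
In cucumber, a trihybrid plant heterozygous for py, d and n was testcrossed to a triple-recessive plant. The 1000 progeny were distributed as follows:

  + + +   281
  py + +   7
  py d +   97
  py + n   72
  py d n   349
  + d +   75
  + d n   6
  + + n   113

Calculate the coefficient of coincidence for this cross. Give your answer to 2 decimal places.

0.36

The two most frequent reciprocal classes, py d n and + + +, are the parental types, so the F1 was py d n / + + +.
The two rarest classes, + d n and py + +, are the double crossovers. Comparing them with the parentals, only the py allele has switched, so py is the middle locus and the order is n – py – d.
n–py: (210 + 13)/1000 = 0.2230; py–d: (147 + 13)/1000 = 0.1600.
Expected DCO frequency = 0.2230 × 0.1600 ≈ 0.03568; observed = 13/1000 ≈ 0.01300.
Coefficient of coincidence = 0.01300/0.03568 ≈ 0.36.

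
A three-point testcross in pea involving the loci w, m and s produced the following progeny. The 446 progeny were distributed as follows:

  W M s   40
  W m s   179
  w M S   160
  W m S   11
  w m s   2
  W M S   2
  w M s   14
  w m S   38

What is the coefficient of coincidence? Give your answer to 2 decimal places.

The two most frequent reciprocal classes, w M S and W m s, are the parental types, so the F1 was w M S / W m s.
The two rarest classes, W M S and w m s, are the double crossovers. Comparing them with the parentals, only the w allele has switched, so w is the middle locus and the order is m – w – s.
m–w: (78 + 4)/446 = 0.1839; w–s: (25 + 4)/446 = 0.0650.
Expected DCO frequency = 0.1839 × 0.0650 ≈ 0.01195; observed = 4/446 ≈ 0.00897.
Coefficient of coincidence = 0.00897/0.01195 ≈ 0.75.

0.75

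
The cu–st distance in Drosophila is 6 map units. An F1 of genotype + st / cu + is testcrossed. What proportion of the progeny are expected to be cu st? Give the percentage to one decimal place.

A map distance of 6 map units corresponds to a recombination frequency of 0.060.
The F1 is + st / cu +, so cu st is a recombinant gamete class with expected frequency r/2 = 0.060/2 = 0.0300.
That is 0.0300 = 3.0% of the progeny.

3.0%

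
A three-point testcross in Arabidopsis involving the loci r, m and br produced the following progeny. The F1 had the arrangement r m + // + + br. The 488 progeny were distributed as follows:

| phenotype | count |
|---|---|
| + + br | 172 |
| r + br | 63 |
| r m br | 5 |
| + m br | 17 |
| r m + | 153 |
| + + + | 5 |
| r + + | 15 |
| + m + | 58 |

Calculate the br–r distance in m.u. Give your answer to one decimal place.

The two rarest classes, r m br and + + +, are the double crossovers. Comparing them with the parentals, only the br allele has switched, so br is the middle locus and the order is m – br – r.
Crossovers in the br–r interval produce the single-crossover classes + m + and r + br (58 + 63 = 121) plus the double crossovers (10).
RF(br–r) = (121 + 10) / 488 = 131/488 = 0.2684 → 26.8 m.u.

26.8 m.u.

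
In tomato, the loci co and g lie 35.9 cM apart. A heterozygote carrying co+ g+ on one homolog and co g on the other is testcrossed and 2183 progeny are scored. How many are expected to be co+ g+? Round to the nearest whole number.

A map distance of 35.9 cM corresponds to a recombination frequency of 0.359.
The F1 is co+ g+ / co g, so co+ g+ is a parental gamete class with expected frequency (1 − r)/2 = 0.641/2 = 0.3205.
Expected number = 0.3205 × 2183 = 699.65 ≈ 700.

700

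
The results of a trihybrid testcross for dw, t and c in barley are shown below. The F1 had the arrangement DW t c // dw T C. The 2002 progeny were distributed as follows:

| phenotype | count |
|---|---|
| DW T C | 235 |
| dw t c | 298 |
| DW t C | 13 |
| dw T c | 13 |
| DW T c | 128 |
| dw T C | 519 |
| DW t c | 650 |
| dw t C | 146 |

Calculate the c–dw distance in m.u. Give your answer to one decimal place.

27.9 m.u.

The two rarest classes, DW t C and dw T c, are the double crossovers. Comparing them with the parentals, only the c allele has switched, so c is the middle locus and the order is dw – c – t.
Crossovers in the dw–c interval produce the single-crossover classes dw t c and DW T C (298 + 235 = 533) plus the double crossovers (26).
RF(dw–c) = (533 + 26) / 2002 = 559/2002 = 0.2792 → 27.9 m.u.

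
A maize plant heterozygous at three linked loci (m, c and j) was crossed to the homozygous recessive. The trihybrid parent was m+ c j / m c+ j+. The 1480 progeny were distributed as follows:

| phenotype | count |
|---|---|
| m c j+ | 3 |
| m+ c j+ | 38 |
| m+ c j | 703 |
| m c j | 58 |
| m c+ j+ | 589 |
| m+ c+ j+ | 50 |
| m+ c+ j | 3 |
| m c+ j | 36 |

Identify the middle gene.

The two rarest classes, m+ c+ j and m c j+, are the double crossovers. Comparing them with the parentals, only the c allele has switched, so c is the middle locus and the order is m – c – j.

c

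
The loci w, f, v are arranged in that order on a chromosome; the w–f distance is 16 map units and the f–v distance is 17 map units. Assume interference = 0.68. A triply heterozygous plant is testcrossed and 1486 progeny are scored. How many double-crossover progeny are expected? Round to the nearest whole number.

13

Map distances give recombination frequencies of 0.160 and 0.170 for the two intervals.
With interference 0.68 (so coincidence = 0.32), expected double-crossover frequency = 0.160 × 0.170 × 0.32 = 0.00870.
Expected number = 0.00870 × 1486 = 12.93 ≈ 13.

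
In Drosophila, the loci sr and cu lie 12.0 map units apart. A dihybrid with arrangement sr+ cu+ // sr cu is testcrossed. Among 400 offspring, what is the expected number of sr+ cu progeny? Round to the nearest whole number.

24

A map distance of 12.0 map units corresponds to a recombination frequency of 0.120.
The F1 is sr+ cu+ / sr cu, so sr+ cu is a recombinant gamete class with expected frequency r/2 = 0.120/2 = 0.0600.
Expected number = 0.0600 × 400 = 24.00 ≈ 24.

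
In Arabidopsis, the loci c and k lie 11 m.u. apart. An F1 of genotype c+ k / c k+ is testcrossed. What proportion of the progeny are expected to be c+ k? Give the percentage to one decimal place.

44.5%

A map distance of 11 m.u. corresponds to a recombination frequency of 0.110.
The F1 is c+ k / c k+, so c+ k is a parental gamete class with expected frequency (1 − r)/2 = 0.890/2 = 0.4450.
That is 0.4450 = 44.5% of the progeny.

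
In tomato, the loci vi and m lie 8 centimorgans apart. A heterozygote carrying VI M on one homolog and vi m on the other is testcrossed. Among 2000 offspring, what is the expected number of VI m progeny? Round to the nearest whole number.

A map distance of 8 centimorgans corresponds to a recombination frequency of 0.080.
The F1 is VI M / vi m, so VI m is a recombinant gamete class with expected frequency r/2 = 0.080/2 = 0.0400.
Expected number = 0.0400 × 2000 = 80.00 ≈ 80.

80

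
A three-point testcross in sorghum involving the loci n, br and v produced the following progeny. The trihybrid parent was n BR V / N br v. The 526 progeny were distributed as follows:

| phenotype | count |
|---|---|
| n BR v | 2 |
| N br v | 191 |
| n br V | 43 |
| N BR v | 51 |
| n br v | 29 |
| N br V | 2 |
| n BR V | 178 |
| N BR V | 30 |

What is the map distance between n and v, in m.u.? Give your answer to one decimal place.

The two rarest classes, n BR v and N br V, are the double crossovers. Comparing them with the parentals, only the v allele has switched, so v is the middle locus and the order is n – v – br.
Crossovers in the n–v interval produce the single-crossover classes N BR V and n br v (30 + 29 = 59) plus the double crossovers (4).
RF(n–v) = (59 + 4) / 526 = 63/526 = 0.1198 → 12.0 m.u.

12.0 m.u.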